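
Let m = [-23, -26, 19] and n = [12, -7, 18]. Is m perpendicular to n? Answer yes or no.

m · n = (-23)·12 + (-26)·(-7) + 19·18 = -276 + 182 + 342 = 248
Nonzero, so the vectors are not orthogonal.

no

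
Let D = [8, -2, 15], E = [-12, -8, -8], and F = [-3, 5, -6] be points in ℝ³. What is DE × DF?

(287, -167, -206)

DE = (-20, -6, -23)
DF = (-11, 7, -21)
i: (-6)·(-21) - (-23)·7 = 126 - (-161) = 287
j: (-23)·(-11) - (-20)·(-21) = 253 - 420 = -167
k: (-20)·7 - (-6)·(-11) = -140 - 66 = -206
DE × DF = (287, -167, -206)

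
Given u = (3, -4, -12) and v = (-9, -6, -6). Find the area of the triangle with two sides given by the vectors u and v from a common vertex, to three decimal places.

72.622

i: (-4)·(-6) - (-12)·(-6) = 24 - 72 = -48
j: (-12)·(-9) - 3·(-6) = 108 - (-18) = 126
k: 3·(-6) - (-4)·(-9) = -18 - 36 = -54
u × v = (-48, 126, -54)
|u × v| = √((-48)² + 126² + (-54)²) = √21096 ≈ 145.2446
area = ½ · 145.2446 ≈ 72.622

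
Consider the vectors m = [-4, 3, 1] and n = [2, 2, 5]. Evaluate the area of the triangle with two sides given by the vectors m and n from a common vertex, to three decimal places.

14.569

i: 3·5 - 1·2 = 15 - 2 = 13
j: 1·2 - (-4)·5 = 2 - (-20) = 22
k: (-4)·2 - 3·2 = -8 - 6 = -14
m × n = (13, 22, -14)
|m × n| = √(13² + 22² + (-14)²) = √849 ≈ 29.1376
area = ½ · 29.1376 ≈ 14.569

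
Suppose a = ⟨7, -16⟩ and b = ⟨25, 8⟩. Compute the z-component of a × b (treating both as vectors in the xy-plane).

7·8 - (-16)·25 = 56 - (-400) = 456

456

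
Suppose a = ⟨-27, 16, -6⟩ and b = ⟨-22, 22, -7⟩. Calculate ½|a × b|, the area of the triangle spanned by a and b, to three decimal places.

124.713

i: 16·(-7) - (-6)·22 = -112 - (-132) = 20
j: (-6)·(-22) - (-27)·(-7) = 132 - 189 = -57
k: (-27)·22 - 16·(-22) = -594 - (-352) = -242
a × b = (20, -57, -242)
|a × b| = √(20² + (-57)² + (-242)²) = √62213 ≈ 249.4253
area = ½ · 249.4253 ≈ 124.713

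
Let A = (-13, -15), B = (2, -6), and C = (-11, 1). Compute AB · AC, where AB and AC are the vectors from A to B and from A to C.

174

AB = B − A = (15, 9)
AC = C − A = (2, 16)
AB · AC = 15·2 + 9·16 = 30 + 144 = 174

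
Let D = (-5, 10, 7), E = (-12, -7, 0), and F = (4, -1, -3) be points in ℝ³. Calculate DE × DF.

(93, -133, 230)

DE = (-7, -17, -7)
DF = (9, -11, -10)
i: (-17)·(-10) - (-7)·(-11) = 170 - 77 = 93
j: (-7)·9 - (-7)·(-10) = -63 - 70 = -133
k: (-7)·(-11) - (-17)·9 = 77 - (-153) = 230
DE × DF = (93, -133, 230)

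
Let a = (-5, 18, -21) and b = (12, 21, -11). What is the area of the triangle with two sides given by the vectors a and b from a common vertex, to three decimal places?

253.150

i: 18·(-11) - (-21)·21 = -198 - (-441) = 243
j: (-21)·12 - (-5)·(-11) = -252 - 55 = -307
k: (-5)·21 - 18·12 = -105 - 216 = -321
a × b = (243, -307, -321)
|a × b| = √(243² + (-307)² + (-321)²) = √256339 ≈ 506.2993
area = ½ · 506.2993 ≈ 253.150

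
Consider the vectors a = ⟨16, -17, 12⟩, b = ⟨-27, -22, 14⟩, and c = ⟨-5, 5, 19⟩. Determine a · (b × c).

-18279

b × c:
i: (-22)·19 - 14·5 = -418 - 70 = -488
j: 14·(-5) - (-27)·19 = -70 - (-513) = 443
k: (-27)·5 - (-22)·(-5) = -135 - 110 = -245
b × c = (-488, 443, -245)
a · (b × c) = 16·(-488) + (-17)·443 + 12·(-245) = -7808 - 7531 - 2940 = -18279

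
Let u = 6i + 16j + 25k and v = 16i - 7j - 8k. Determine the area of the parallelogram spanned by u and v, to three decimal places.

i: 16·(-8) - 25·(-7) = -128 - (-175) = 47
j: 25·16 - 6·(-8) = 400 - (-48) = 448
k: 6·(-7) - 16·16 = -42 - 256 = -298
u × v = (47, 448, -298)
|u × v| = √(47² + 448² + (-298)²) = √291717 ≈ 540.1083

540.108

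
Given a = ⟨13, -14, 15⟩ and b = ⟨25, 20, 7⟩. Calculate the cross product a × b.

(-398, 284, 610)

i: (-14)·7 - 15·20 = -98 - 300 = -398
j: 15·25 - 13·7 = 375 - 91 = 284
k: 13·20 - (-14)·25 = 260 - (-350) = 610
a × b = (-398, 284, 610)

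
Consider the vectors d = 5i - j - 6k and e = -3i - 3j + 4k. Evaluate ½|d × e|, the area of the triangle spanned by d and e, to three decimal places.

14.248

i: (-1)·4 - (-6)·(-3) = -4 - 18 = -22
j: (-6)·(-3) - 5·4 = 18 - 20 = -2
k: 5·(-3) - (-1)·(-3) = -15 - 3 = -18
d × e = (-22, -2, -18)
|d × e| = √((-22)² + (-2)² + (-18)²) = √812 ≈ 28.4956
area = ½ · 28.4956 ≈ 14.248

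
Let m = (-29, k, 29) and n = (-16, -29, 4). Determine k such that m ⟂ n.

20

m · n = (-29)·(-16) + k·(-29) + 29·4 = 580 - 29k
Set equal to 0: -29k = -580, so k = 20.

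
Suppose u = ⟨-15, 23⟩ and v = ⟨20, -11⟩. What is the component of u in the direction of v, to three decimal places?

u · v = (-15)·20 + 23·(-11) = -300 - 253 = -553
|v| = √(400 + 121) = √521 ≈ 22.8254
comp_v u = -553 / √521 ≈ -24.227

-24.227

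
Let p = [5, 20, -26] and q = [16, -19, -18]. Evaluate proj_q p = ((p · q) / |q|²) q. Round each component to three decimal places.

p · q = 5·16 + 20·(-19) + (-26)·(-18) = 80 - 380 + 468 = 168
|q|² = 256 + 361 + 324 = 941
proj_q p = (168/941) · (16, -19, -18) ≈ (2.857, -3.392, -3.214)

(2.857, -3.392, -3.214)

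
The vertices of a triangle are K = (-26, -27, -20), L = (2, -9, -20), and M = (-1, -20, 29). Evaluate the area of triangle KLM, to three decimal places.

825.352

KL = (28, 18, 0),  KM = (25, 7, 49)
i: 18·49 - 0·7 = 882 - 0 = 882
j: 0·25 - 28·49 = 0 - 1372 = -1372
k: 28·7 - 18·25 = 196 - 450 = -254
KL × KM = (882, -1372, -254)
|KL × KM| = √2724824 ≈ 1650.7041
area = ½ · 1650.7041 ≈ 825.352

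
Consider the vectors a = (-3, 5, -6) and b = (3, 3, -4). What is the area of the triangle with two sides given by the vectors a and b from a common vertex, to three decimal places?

19.235

i: 5·(-4) - (-6)·3 = -20 - (-18) = -2
j: (-6)·3 - (-3)·(-4) = -18 - 12 = -30
k: (-3)·3 - 5·3 = -9 - 15 = -24
a × b = (-2, -30, -24)
|a × b| = √((-2)² + (-30)² + (-24)²) = √1480 ≈ 38.4708
area = ½ · 38.4708 ≈ 19.235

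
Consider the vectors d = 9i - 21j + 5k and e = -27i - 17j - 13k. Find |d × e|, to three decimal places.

804.293

i: (-21)·(-13) - 5·(-17) = 273 - (-85) = 358
j: 5·(-27) - 9·(-13) = -135 - (-117) = -18
k: 9·(-17) - (-21)·(-27) = -153 - 567 = -720
d × e = (358, -18, -720)
|d × e| = √(358² + (-18)² + (-720)²) = √646888 ≈ 804.2935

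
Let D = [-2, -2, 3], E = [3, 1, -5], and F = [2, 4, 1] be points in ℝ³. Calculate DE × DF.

(42, -22, 18)

DE = (5, 3, -8)
DF = (4, 6, -2)
i: 3·(-2) - (-8)·6 = -6 - (-48) = 42
j: (-8)·4 - 5·(-2) = -32 - (-10) = -22
k: 5·6 - 3·4 = 30 - 12 = 18
DE × DF = (42, -22, 18)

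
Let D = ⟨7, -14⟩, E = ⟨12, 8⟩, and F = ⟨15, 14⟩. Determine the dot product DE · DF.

DE = E − D = (5, 22)
DF = F − D = (8, 28)
DE · DF = 5·8 + 22·28 = 40 + 616 = 656

656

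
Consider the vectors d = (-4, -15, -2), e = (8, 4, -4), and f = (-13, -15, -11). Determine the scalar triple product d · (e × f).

-1548

e × f:
i: 4·(-11) - (-4)·(-15) = -44 - 60 = -104
j: (-4)·(-13) - 8·(-11) = 52 - (-88) = 140
k: 8·(-15) - 4·(-13) = -120 - (-52) = -68
e × f = (-104, 140, -68)
d · (e × f) = (-4)·(-104) + (-15)·140 + (-2)·(-68) = 416 - 2100 + 136 = -1548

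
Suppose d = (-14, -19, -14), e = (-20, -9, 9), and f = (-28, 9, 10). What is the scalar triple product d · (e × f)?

9430

e × f:
i: (-9)·10 - 9·9 = -90 - 81 = -171
j: 9·(-28) - (-20)·10 = -252 - (-200) = -52
k: (-20)·9 - (-9)·(-28) = -180 - 252 = -432
e × f = (-171, -52, -432)
d · (e × f) = (-14)·(-171) + (-19)·(-52) + (-14)·(-432) = 2394 + 988 + 6048 = 9430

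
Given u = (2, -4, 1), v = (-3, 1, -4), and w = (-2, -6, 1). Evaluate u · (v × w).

-70

v × w:
i: 1·1 - (-4)·(-6) = 1 - 24 = -23
j: (-4)·(-2) - (-3)·1 = 8 - (-3) = 11
k: (-3)·(-6) - 1·(-2) = 18 - (-2) = 20
v × w = (-23, 11, 20)
u · (v × w) = 2·(-23) + (-4)·11 + 1·20 = -46 - 44 + 20 = -70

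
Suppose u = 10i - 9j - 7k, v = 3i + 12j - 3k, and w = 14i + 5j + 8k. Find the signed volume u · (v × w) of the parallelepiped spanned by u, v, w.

v × w:
i: 12·8 - (-3)·5 = 96 - (-15) = 111
j: (-3)·14 - 3·8 = -42 - 24 = -66
k: 3·5 - 12·14 = 15 - 168 = -153
v × w = (111, -66, -153)
u · (v × w) = 10·111 + (-9)·(-66) + (-7)·(-153) = 1110 + 594 + 1071 = 2775

2775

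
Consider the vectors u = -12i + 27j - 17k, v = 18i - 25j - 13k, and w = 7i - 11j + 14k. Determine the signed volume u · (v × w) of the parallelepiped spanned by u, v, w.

-2954

v × w:
i: (-25)·14 - (-13)·(-11) = -350 - 143 = -493
j: (-13)·7 - 18·14 = -91 - 252 = -343
k: 18·(-11) - (-25)·7 = -198 - (-175) = -23
v × w = (-493, -343, -23)
u · (v × w) = (-12)·(-493) + 27·(-343) + (-17)·(-23) = 5916 - 9261 + 391 = -2954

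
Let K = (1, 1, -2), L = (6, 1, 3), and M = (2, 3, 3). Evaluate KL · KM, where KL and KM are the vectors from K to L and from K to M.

KL = L − K = (5, 0, 5)
KM = M − K = (1, 2, 5)
KL · KM = 5·1 + 0·2 + 5·5 = 5 + 0 + 25 = 30

30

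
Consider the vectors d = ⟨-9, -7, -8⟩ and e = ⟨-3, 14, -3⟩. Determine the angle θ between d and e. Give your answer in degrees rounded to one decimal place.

103.3

d · e = (-9)·(-3) + (-7)·14 + (-8)·(-3) = 27 - 98 + 24 = -47
|d|² = 81 + 49 + 64 = 194,  |d| = √194 ≈ 13.928388
|e|² = 9 + 196 + 9 = 214,  |e| = √214 ≈ 14.628739
cos θ = -47 / (13.928388 · 14.628739) ≈ -0.23067
θ = arccos(-0.23067) ≈ 103.3°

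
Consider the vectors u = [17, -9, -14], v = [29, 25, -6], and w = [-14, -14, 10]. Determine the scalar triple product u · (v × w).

v × w:
i: 25·10 - (-6)·(-14) = 250 - 84 = 166
j: (-6)·(-14) - 29·10 = 84 - 290 = -206
k: 29·(-14) - 25·(-14) = -406 - (-350) = -56
v × w = (166, -206, -56)
u · (v × w) = 17·166 + (-9)·(-206) + (-14)·(-56) = 2822 + 1854 + 784 = 5460

5460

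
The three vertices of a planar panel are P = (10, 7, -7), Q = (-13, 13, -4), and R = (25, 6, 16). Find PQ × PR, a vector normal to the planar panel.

(141, 574, -67)

PQ = (-23, 6, 3)
PR = (15, -1, 23)
i: 6·23 - 3·(-1) = 138 - (-3) = 141
j: 3·15 - (-23)·23 = 45 - (-529) = 574
k: (-23)·(-1) - 6·15 = 23 - 90 = -67
PQ × PR = (141, 574, -67)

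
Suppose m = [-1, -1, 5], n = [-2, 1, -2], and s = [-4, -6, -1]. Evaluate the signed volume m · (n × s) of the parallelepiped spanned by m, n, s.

87

n × s:
i: 1·(-1) - (-2)·(-6) = -1 - 12 = -13
j: (-2)·(-4) - (-2)·(-1) = 8 - 2 = 6
k: (-2)·(-6) - 1·(-4) = 12 - (-4) = 16
n × s = (-13, 6, 16)
m · (n × s) = (-1)·(-13) + (-1)·6 + 5·16 = 13 - 6 + 80 = 87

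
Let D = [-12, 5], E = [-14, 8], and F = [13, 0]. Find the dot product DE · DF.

-65

DE = E − D = (-2, 3)
DF = F − D = (25, -5)
DE · DF = (-2)·25 + 3·(-5) = -50 - 15 = -65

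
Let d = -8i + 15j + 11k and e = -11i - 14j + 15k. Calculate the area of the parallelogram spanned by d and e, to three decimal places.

469.437

i: 15·15 - 11·(-14) = 225 - (-154) = 379
j: 11·(-11) - (-8)·15 = -121 - (-120) = -1
k: (-8)·(-14) - 15·(-11) = 112 - (-165) = 277
d × e = (379, -1, 277)
|d × e| = √(379² + (-1)² + 277²) = √220371 ≈ 469.4369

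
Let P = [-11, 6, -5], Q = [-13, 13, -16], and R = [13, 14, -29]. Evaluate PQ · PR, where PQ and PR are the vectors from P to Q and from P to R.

PQ = Q − P = (-2, 7, -11)
PR = R − P = (24, 8, -24)
PQ · PR = (-2)·24 + 7·8 + (-11)·(-24) = -48 + 56 + 264 = 272

272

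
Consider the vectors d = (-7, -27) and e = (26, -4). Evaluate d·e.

d · e = (-7)·26 + (-27)·(-4) = -182 + 108 = -74

-74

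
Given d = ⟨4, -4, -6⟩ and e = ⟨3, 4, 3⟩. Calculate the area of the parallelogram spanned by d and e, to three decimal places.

42.755

i: (-4)·3 - (-6)·4 = -12 - (-24) = 12
j: (-6)·3 - 4·3 = -18 - 12 = -30
k: 4·4 - (-4)·3 = 16 - (-12) = 28
d × e = (12, -30, 28)
|d × e| = √(12² + (-30)² + 28²) = √1828 ≈ 42.7551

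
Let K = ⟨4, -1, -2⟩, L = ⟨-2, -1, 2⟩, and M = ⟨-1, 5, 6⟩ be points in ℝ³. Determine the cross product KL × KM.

KL = (-6, 0, 4)
KM = (-5, 6, 8)
i: 0·8 - 4·6 = 0 - 24 = -24
j: 4·(-5) - (-6)·8 = -20 - (-48) = 28
k: (-6)·6 - 0·(-5) = -36 - 0 = -36
KL × KM = (-24, 28, -36)

(-24, 28, -36)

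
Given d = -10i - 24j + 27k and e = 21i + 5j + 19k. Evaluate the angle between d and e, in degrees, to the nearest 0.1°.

80.2

d · e = (-10)·21 + (-24)·5 + 27·19 = -210 - 120 + 513 = 183
|d|² = 100 + 576 + 729 = 1405,  |d| = √1405 ≈ 37.483330
|e|² = 441 + 25 + 361 = 827,  |e| = √827 ≈ 28.757608
cos θ = 183 / (37.483330 · 28.757608) ≈ 0.16977
θ = arccos(0.16977) ≈ 80.2°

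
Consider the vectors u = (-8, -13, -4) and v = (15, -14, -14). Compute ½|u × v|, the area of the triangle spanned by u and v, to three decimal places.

186.888

i: (-13)·(-14) - (-4)·(-14) = 182 - 56 = 126
j: (-4)·15 - (-8)·(-14) = -60 - 112 = -172
k: (-8)·(-14) - (-13)·15 = 112 - (-195) = 307
u × v = (126, -172, 307)
|u × v| = √(126² + (-172)² + 307²) = √139709 ≈ 373.7767
area = ½ · 373.7767 ≈ 186.888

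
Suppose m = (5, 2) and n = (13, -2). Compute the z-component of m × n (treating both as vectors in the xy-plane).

5·(-2) - 2·13 = -10 - 26 = -36

-36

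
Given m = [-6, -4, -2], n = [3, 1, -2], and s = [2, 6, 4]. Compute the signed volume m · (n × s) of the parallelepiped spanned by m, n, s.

-64

n × s:
i: 1·4 - (-2)·6 = 4 - (-12) = 16
j: (-2)·2 - 3·4 = -4 - 12 = -16
k: 3·6 - 1·2 = 18 - 2 = 16
n × s = (16, -16, 16)
m · (n × s) = (-6)·16 + (-4)·(-16) + (-2)·16 = -96 + 64 - 32 = -64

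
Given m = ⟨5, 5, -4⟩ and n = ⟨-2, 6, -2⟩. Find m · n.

m · n = 5·(-2) + 5·6 + (-4)·(-2) = -10 + 30 + 8 = 28

28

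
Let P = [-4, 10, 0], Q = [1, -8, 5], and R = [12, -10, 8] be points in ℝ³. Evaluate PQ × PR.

PQ = (5, -18, 5)
PR = (16, -20, 8)
i: (-18)·8 - 5·(-20) = -144 - (-100) = -44
j: 5·16 - 5·8 = 80 - 40 = 40
k: 5·(-20) - (-18)·16 = -100 - (-288) = 188
PQ × PR = (-44, 40, 188)

(-44, 40, 188)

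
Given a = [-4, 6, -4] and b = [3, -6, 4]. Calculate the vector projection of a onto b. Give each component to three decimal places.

a · b = (-4)·3 + 6·(-6) + (-4)·4 = -12 - 36 - 16 = -64
|b|² = 9 + 36 + 16 = 61
proj_b a = (-64/61) · (3, -6, 4) ≈ (-3.148, 6.295, -4.197)

(-3.148, 6.295, -4.197)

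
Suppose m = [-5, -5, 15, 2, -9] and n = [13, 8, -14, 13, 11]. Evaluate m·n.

m · n = (-5)·13 + (-5)·8 + 15·(-14) + 2·13 + (-9)·11 = -65 - 40 - 210 + 26 - 99 = -388

-388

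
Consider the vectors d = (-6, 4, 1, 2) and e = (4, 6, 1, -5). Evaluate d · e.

d · e = (-6)·4 + 4·6 + 1·1 + 2·(-5) = -24 + 24 + 1 - 10 = -9

-9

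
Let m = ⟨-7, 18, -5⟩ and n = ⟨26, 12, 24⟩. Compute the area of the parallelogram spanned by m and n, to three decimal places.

i: 18·24 - (-5)·12 = 432 - (-60) = 492
j: (-5)·26 - (-7)·24 = -130 - (-168) = 38
k: (-7)·12 - 18·26 = -84 - 468 = -552
m × n = (492, 38, -552)
|m × n| = √(492² + 38² + (-552)²) = √548212 ≈ 740.4134

740.413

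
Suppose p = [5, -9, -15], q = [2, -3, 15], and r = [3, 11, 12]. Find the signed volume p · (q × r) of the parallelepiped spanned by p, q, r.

q × r:
i: (-3)·12 - 15·11 = -36 - 165 = -201
j: 15·3 - 2·12 = 45 - 24 = 21
k: 2·11 - (-3)·3 = 22 - (-9) = 31
q × r = (-201, 21, 31)
p · (q × r) = 5·(-201) + (-9)·21 + (-15)·31 = -1005 - 189 - 465 = -1659

-1659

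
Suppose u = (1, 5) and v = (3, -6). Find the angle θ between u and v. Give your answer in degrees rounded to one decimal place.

142.1

u · v = 1·3 + 5·(-6) = 3 - 30 = -27
|u|² = 1 + 25 = 26,  |u| = √26 ≈ 5.099020
|v|² = 9 + 36 = 45,  |v| = √45 ≈ 6.708204
cos θ = -27 / (5.099020 · 6.708204) ≈ -0.78935
θ = arccos(-0.78935) ≈ 142.1°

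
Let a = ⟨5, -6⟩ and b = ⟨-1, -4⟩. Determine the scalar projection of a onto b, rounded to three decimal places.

a · b = 5·(-1) + (-6)·(-4) = -5 + 24 = 19
|b| = √(1 + 16) = √17 ≈ 4.1231
comp_b a = 19 / √17 ≈ 4.608

4.608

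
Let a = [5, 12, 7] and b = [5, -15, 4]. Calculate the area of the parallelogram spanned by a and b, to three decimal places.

i: 12·4 - 7·(-15) = 48 - (-105) = 153
j: 7·5 - 5·4 = 35 - 20 = 15
k: 5·(-15) - 12·5 = -75 - 60 = -135
a × b = (153, 15, -135)
|a × b| = √(153² + 15² + (-135)²) = √41859 ≈ 204.5947

204.595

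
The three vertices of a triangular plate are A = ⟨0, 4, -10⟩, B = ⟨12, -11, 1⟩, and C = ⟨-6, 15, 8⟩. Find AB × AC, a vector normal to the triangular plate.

AB = (12, -15, 11)
AC = (-6, 11, 18)
i: (-15)·18 - 11·11 = -270 - 121 = -391
j: 11·(-6) - 12·18 = -66 - 216 = -282
k: 12·11 - (-15)·(-6) = 132 - 90 = 42
AB × AC = (-391, -282, 42)

(-391, -282, 42)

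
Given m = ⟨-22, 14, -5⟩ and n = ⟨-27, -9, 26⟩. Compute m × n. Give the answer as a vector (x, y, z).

(319, 707, 576)

i: 14·26 - (-5)·(-9) = 364 - 45 = 319
j: (-5)·(-27) - (-22)·26 = 135 - (-572) = 707
k: (-22)·(-9) - 14·(-27) = 198 - (-378) = 576
m × n = (319, 707, 576)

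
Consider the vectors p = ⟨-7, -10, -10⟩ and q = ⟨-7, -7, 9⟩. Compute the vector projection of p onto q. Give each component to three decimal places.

(-1.134, -1.134, 1.458)

p · q = (-7)·(-7) + (-10)·(-7) + (-10)·9 = 49 + 70 - 90 = 29
|q|² = 49 + 49 + 81 = 179
proj_q p = (29/179) · (-7, -7, 9) ≈ (-1.134, -1.134, 1.458)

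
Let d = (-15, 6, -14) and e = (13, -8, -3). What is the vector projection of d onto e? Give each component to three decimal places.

(-10.798, 6.645, 2.492)

d · e = (-15)·13 + 6·(-8) + (-14)·(-3) = -195 - 48 + 42 = -201
|e|² = 169 + 64 + 9 = 242
proj_e d = (-201/242) · (13, -8, -3) ≈ (-10.798, 6.645, 2.492)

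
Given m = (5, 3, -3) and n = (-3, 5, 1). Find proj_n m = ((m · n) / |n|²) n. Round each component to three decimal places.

(0.257, -0.429, -0.086)

m · n = 5·(-3) + 3·5 + (-3)·1 = -15 + 15 - 3 = -3
|n|² = 9 + 25 + 1 = 35
proj_n m = (-3/35) · (-3, 5, 1) ≈ (0.257, -0.429, -0.086)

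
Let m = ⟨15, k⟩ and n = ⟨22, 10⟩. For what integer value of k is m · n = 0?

-33

m · n = 15·22 + k·10 = 330 + 10k
Set equal to 0: 10k = -330, so k = -33.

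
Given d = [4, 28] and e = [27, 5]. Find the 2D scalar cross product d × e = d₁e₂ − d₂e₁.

4·5 - 28·27 = 20 - 756 = -736

-736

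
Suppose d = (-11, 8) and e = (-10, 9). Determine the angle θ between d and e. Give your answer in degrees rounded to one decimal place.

d · e = (-11)·(-10) + 8·9 = 110 + 72 = 182
|d|² = 121 + 64 = 185,  |d| = √185 ≈ 13.601471
|e|² = 100 + 81 = 181,  |e| = √181 ≈ 13.453624
cos θ = 182 / (13.601471 · 13.453624) ≈ 0.99459
θ = arccos(0.99459) ≈ 6.0°

6.0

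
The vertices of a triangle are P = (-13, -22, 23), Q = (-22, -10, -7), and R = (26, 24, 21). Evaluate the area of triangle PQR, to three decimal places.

1003.494

PQ = (-9, 12, -30),  PR = (39, 46, -2)
i: 12·(-2) - (-30)·46 = -24 - (-1380) = 1356
j: (-30)·39 - (-9)·(-2) = -1170 - 18 = -1188
k: (-9)·46 - 12·39 = -414 - 468 = -882
PQ × PR = (1356, -1188, -882)
|PQ × PR| = √4028004 ≈ 2006.9888
area = ½ · 2006.9888 ≈ 1003.494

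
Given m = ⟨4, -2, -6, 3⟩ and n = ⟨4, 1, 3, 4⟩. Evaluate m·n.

8

m · n = 4·4 + (-2)·1 + (-6)·3 + 3·4 = 16 - 2 - 18 + 12 = 8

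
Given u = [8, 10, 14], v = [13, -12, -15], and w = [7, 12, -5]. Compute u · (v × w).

v × w:
i: (-12)·(-5) - (-15)·12 = 60 - (-180) = 240
j: (-15)·7 - 13·(-5) = -105 - (-65) = -40
k: 13·12 - (-12)·7 = 156 - (-84) = 240
v × w = (240, -40, 240)
u · (v × w) = 8·240 + 10·(-40) + 14·240 = 1920 - 400 + 3360 = 4880

4880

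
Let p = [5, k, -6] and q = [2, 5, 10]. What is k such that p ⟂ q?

10

p · q = 5·2 + k·5 + (-6)·10 = -50 + 5k
Set equal to 0: 5k = 50, so k = 10.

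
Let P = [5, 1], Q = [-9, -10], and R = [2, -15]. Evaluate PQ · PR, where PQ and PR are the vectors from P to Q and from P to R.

218

PQ = Q − P = (-14, -11)
PR = R − P = (-3, -16)
PQ · PR = (-14)·(-3) + (-11)·(-16) = 42 + 176 = 218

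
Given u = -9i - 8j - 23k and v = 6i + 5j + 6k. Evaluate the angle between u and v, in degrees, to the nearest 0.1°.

u · v = (-9)·6 + (-8)·5 + (-23)·6 = -54 - 40 - 138 = -232
|u|² = 81 + 64 + 529 = 674,  |u| = √674 ≈ 25.961510
|v|² = 36 + 25 + 36 = 97,  |v| = √97 ≈ 9.848858
cos θ = -232 / (25.961510 · 9.848858) ≈ -0.90734
θ = arccos(-0.90734) ≈ 155.1°

155.1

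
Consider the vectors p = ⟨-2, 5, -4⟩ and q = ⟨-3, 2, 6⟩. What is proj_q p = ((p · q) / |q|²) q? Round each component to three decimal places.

p · q = (-2)·(-3) + 5·2 + (-4)·6 = 6 + 10 - 24 = -8
|q|² = 9 + 4 + 36 = 49
proj_q p = (-8/49) · (-3, 2, 6) ≈ (0.490, -0.327, -0.980)

(0.490, -0.327, -0.980)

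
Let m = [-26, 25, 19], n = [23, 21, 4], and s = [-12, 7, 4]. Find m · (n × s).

2891

n × s:
i: 21·4 - 4·7 = 84 - 28 = 56
j: 4·(-12) - 23·4 = -48 - 92 = -140
k: 23·7 - 21·(-12) = 161 - (-252) = 413
n × s = (56, -140, 413)
m · (n × s) = (-26)·56 + 25·(-140) + 19·413 = -1456 - 3500 + 7847 = 2891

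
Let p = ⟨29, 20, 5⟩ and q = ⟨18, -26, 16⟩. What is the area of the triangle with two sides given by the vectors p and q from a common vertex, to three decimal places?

i: 20·16 - 5·(-26) = 320 - (-130) = 450
j: 5·18 - 29·16 = 90 - 464 = -374
k: 29·(-26) - 20·18 = -754 - 360 = -1114
p × q = (450, -374, -1114)
|p × q| = √(450² + (-374)² + (-1114)²) = √1583372 ≈ 1258.3211
area = ½ · 1258.3211 ≈ 629.161

629.161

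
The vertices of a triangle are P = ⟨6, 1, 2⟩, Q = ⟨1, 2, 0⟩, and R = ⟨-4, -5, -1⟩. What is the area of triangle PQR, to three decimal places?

PQ = (-5, 1, -2),  PR = (-10, -6, -3)
i: 1·(-3) - (-2)·(-6) = -3 - 12 = -15
j: (-2)·(-10) - (-5)·(-3) = 20 - 15 = 5
k: (-5)·(-6) - 1·(-10) = 30 - (-10) = 40
PQ × PR = (-15, 5, 40)
|PQ × PR| = √1850 ≈ 43.0116
area = ½ · 43.0116 ≈ 21.506

21.506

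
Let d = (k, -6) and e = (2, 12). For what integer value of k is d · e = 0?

36

d · e = k·2 + (-6)·12 = -72 + 2k
Set equal to 0: 2k = 72, so k = 36.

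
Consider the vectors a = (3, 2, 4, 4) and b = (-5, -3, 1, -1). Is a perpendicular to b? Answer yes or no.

no

a · b = 3·(-5) + 2·(-3) + 4·1 + 4·(-1) = -15 - 6 + 4 - 4 = -21
Nonzero, so the vectors are not orthogonal.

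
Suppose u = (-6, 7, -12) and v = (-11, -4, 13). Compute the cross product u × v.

(43, 210, 101)

i: 7·13 - (-12)·(-4) = 91 - 48 = 43
j: (-12)·(-11) - (-6)·13 = 132 - (-78) = 210
k: (-6)·(-4) - 7·(-11) = 24 - (-77) = 101
u × v = (43, 210, 101)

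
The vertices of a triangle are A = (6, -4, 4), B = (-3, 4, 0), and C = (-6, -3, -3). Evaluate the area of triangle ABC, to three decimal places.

AB = (-9, 8, -4),  AC = (-12, 1, -7)
i: 8·(-7) - (-4)·1 = -56 - (-4) = -52
j: (-4)·(-12) - (-9)·(-7) = 48 - 63 = -15
k: (-9)·1 - 8·(-12) = -9 - (-96) = 87
AB × AC = (-52, -15, 87)
|AB × AC| = √10498 ≈ 102.4597
area = ½ · 102.4597 ≈ 51.230

51.230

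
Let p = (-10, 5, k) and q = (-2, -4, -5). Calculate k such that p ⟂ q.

0

p · q = (-10)·(-2) + 5·(-4) + k·(-5) = 0 - 5k
Set equal to 0: -5k = 0, so k = 0.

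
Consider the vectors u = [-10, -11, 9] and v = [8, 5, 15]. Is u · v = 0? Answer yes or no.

u · v = (-10)·8 + (-11)·5 + 9·15 = -80 - 55 + 135 = 0
Zero, so the vectors are orthogonal.

yes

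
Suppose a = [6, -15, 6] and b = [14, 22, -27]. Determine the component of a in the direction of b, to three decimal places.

a · b = 6·14 + (-15)·22 + 6·(-27) = 84 - 330 - 162 = -408
|b| = √(196 + 484 + 729) = √1409 ≈ 37.5366
comp_b a = -408 / √1409 ≈ -10.869

-10.869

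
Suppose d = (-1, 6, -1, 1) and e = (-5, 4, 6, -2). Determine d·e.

21

d · e = (-1)·(-5) + 6·4 + (-1)·6 + 1·(-2) = 5 + 24 - 6 - 2 = 21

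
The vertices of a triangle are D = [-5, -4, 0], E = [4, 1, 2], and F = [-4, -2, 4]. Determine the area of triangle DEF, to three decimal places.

19.881

DE = (9, 5, 2),  DF = (1, 2, 4)
i: 5·4 - 2·2 = 20 - 4 = 16
j: 2·1 - 9·4 = 2 - 36 = -34
k: 9·2 - 5·1 = 18 - 5 = 13
DE × DF = (16, -34, 13)
|DE × DF| = √1581 ≈ 39.7618
area = ½ · 39.7618 ≈ 19.881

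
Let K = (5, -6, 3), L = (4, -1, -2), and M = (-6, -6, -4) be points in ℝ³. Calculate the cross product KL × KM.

KL = (-1, 5, -5)
KM = (-11, 0, -7)
i: 5·(-7) - (-5)·0 = -35 - 0 = -35
j: (-5)·(-11) - (-1)·(-7) = 55 - 7 = 48
k: (-1)·0 - 5·(-11) = 0 - (-55) = 55
KL × KM = (-35, 48, 55)

(-35, 48, 55)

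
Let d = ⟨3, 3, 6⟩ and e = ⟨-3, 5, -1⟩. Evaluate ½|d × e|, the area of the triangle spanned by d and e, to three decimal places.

21.737

i: 3·(-1) - 6·5 = -3 - 30 = -33
j: 6·(-3) - 3·(-1) = -18 - (-3) = -15
k: 3·5 - 3·(-3) = 15 - (-9) = 24
d × e = (-33, -15, 24)
|d × e| = √((-33)² + (-15)² + 24²) = √1890 ≈ 43.4741
area = ½ · 43.4741 ≈ 21.737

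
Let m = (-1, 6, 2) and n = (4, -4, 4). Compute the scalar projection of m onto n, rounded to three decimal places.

-2.887

m · n = (-1)·4 + 6·(-4) + 2·4 = -4 - 24 + 8 = -20
|n| = √(16 + 16 + 16) = √48 ≈ 6.9282
comp_n m = -20 / √48 ≈ -2.887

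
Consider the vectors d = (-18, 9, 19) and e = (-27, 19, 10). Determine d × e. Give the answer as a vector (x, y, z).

i: 9·10 - 19·19 = 90 - 361 = -271
j: 19·(-27) - (-18)·10 = -513 - (-180) = -333
k: (-18)·19 - 9·(-27) = -342 - (-243) = -99
d × e = (-271, -333, -99)

(-271, -333, -99)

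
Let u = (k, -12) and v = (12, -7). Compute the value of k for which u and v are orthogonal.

u · v = k·12 + (-12)·(-7) = 84 + 12k
Set equal to 0: 12k = -84, so k = -7.

-7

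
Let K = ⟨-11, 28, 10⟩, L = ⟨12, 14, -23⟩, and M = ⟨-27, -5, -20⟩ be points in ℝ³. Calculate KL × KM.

KL = (23, -14, -33)
KM = (-16, -33, -30)
i: (-14)·(-30) - (-33)·(-33) = 420 - 1089 = -669
j: (-33)·(-16) - 23·(-30) = 528 - (-690) = 1218
k: 23·(-33) - (-14)·(-16) = -759 - 224 = -983
KL × KM = (-669, 1218, -983)

(-669, 1218, -983)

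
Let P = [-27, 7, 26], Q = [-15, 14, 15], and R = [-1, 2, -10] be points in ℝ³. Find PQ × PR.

(-307, 146, -242)

PQ = (12, 7, -11)
PR = (26, -5, -36)
i: 7·(-36) - (-11)·(-5) = -252 - 55 = -307
j: (-11)·26 - 12·(-36) = -286 - (-432) = 146
k: 12·(-5) - 7·26 = -60 - 182 = -242
PQ × PR = (-307, 146, -242)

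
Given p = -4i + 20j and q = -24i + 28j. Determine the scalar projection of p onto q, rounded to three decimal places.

17.788

p · q = (-4)·(-24) + 20·28 = 96 + 560 = 656
|q| = √(576 + 784) = √1360 ≈ 36.8782
comp_q p = 656 / √1360 ≈ 17.788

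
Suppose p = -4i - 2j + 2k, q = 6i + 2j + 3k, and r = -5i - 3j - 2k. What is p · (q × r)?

-30

q × r:
i: 2·(-2) - 3·(-3) = -4 - (-9) = 5
j: 3·(-5) - 6·(-2) = -15 - (-12) = -3
k: 6·(-3) - 2·(-5) = -18 - (-10) = -8
q × r = (5, -3, -8)
p · (q × r) = (-4)·5 + (-2)·(-3) + 2·(-8) = -20 + 6 - 16 = -30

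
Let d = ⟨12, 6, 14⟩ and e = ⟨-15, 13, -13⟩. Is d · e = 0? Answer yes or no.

d · e = 12·(-15) + 6·13 + 14·(-13) = -180 + 78 - 182 = -284
Nonzero, so the vectors are not orthogonal.

no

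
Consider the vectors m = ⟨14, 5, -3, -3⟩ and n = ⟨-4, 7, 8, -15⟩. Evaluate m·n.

m · n = 14·(-4) + 5·7 + (-3)·8 + (-3)·(-15) = -56 + 35 - 24 + 45 = 0

0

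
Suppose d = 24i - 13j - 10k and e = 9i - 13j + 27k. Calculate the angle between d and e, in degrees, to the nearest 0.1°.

82.7

d · e = 24·9 + (-13)·(-13) + (-10)·27 = 216 + 169 - 270 = 115
|d|² = 576 + 169 + 100 = 845,  |d| = √845 ≈ 29.068884
|e|² = 81 + 169 + 729 = 979,  |e| = √979 ≈ 31.288976
cos θ = 115 / (29.068884 · 31.288976) ≈ 0.12644
θ = arccos(0.12644) ≈ 82.7°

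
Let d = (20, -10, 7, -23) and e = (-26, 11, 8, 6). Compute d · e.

d · e = 20·(-26) + (-10)·11 + 7·8 + (-23)·6 = -520 - 110 + 56 - 138 = -712

-712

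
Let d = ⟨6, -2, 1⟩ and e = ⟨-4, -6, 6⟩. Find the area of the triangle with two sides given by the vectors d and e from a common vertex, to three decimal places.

i: (-2)·6 - 1·(-6) = -12 - (-6) = -6
j: 1·(-4) - 6·6 = -4 - 36 = -40
k: 6·(-6) - (-2)·(-4) = -36 - 8 = -44
d × e = (-6, -40, -44)
|d × e| = √((-6)² + (-40)² + (-44)²) = √3572 ≈ 59.7662
area = ½ · 59.7662 ≈ 29.883

29.883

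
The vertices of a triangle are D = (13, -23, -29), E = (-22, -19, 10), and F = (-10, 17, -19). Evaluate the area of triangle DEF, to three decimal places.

1039.287

DE = (-35, 4, 39),  DF = (-23, 40, 10)
i: 4·10 - 39·40 = 40 - 1560 = -1520
j: 39·(-23) - (-35)·10 = -897 - (-350) = -547
k: (-35)·40 - 4·(-23) = -1400 - (-92) = -1308
DE × DF = (-1520, -547, -1308)
|DE × DF| = √4320473 ≈ 2078.5748
area = ½ · 2078.5748 ≈ 1039.287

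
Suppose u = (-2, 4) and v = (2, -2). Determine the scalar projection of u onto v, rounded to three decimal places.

-4.243

u · v = (-2)·2 + 4·(-2) = -4 - 8 = -12
|v| = √(4 + 4) = √8 ≈ 2.8284
comp_v u = -12 / √8 ≈ -4.243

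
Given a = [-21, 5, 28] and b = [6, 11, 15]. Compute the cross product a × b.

(-233, 483, -261)

i: 5·15 - 28·11 = 75 - 308 = -233
j: 28·6 - (-21)·15 = 168 - (-315) = 483
k: (-21)·11 - 5·6 = -231 - 30 = -261
a × b = (-233, 483, -261)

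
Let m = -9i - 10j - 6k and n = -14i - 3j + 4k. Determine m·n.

132

m · n = (-9)·(-14) + (-10)·(-3) + (-6)·4 = 126 + 30 - 24 = 132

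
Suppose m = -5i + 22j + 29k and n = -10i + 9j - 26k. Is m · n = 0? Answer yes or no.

no

m · n = (-5)·(-10) + 22·9 + 29·(-26) = 50 + 198 - 754 = -506
Nonzero, so the vectors are not orthogonal.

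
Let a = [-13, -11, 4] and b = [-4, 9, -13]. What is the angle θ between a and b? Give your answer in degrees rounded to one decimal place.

a · b = (-13)·(-4) + (-11)·9 + 4·(-13) = 52 - 99 - 52 = -99
|a|² = 169 + 121 + 16 = 306,  |a| = √306 ≈ 17.492856
|b|² = 16 + 81 + 169 = 266,  |b| = √266 ≈ 16.309506
cos θ = -99 / (17.492856 · 16.309506) ≈ -0.34700
θ = arccos(-0.34700) ≈ 110.3°

110.3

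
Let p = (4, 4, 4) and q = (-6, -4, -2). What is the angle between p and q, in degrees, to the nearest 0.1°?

157.8

p · q = 4·(-6) + 4·(-4) + 4·(-2) = -24 - 16 - 8 = -48
|p|² = 16 + 16 + 16 = 48,  |p| = √48 ≈ 6.928203
|q|² = 36 + 16 + 4 = 56,  |q| = √56 ≈ 7.483315
cos θ = -48 / (6.928203 · 7.483315) ≈ -0.92582
θ = arccos(-0.92582) ≈ 157.8°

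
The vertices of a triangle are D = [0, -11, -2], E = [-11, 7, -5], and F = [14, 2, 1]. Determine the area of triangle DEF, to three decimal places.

202.950

DE = (-11, 18, -3),  DF = (14, 13, 3)
i: 18·3 - (-3)·13 = 54 - (-39) = 93
j: (-3)·14 - (-11)·3 = -42 - (-33) = -9
k: (-11)·13 - 18·14 = -143 - 252 = -395
DE × DF = (93, -9, -395)
|DE × DF| = √164755 ≈ 405.9002
area = ½ · 405.9002 ≈ 202.950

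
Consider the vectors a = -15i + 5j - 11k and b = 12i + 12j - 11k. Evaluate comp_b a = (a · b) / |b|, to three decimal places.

a · b = (-15)·12 + 5·12 + (-11)·(-11) = -180 + 60 + 121 = 1
|b| = √(144 + 144 + 121) = √409 ≈ 20.2237
comp_b a = 1 / √409 ≈ 0.049

0.049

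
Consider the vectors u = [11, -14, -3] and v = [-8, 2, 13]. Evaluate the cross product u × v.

(-176, -119, -90)

i: (-14)·13 - (-3)·2 = -182 - (-6) = -176
j: (-3)·(-8) - 11·13 = 24 - 143 = -119
k: 11·2 - (-14)·(-8) = 22 - 112 = -90
u × v = (-176, -119, -90)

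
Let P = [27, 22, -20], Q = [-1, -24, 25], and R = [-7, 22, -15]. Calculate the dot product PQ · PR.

PQ = Q − P = (-28, -46, 45)
PR = R − P = (-34, 0, 5)
PQ · PR = (-28)·(-34) + (-46)·0 + 45·5 = 952 + 0 + 225 = 1177

1177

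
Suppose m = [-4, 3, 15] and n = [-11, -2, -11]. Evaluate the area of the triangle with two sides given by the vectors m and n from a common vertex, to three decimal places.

i: 3·(-11) - 15·(-2) = -33 - (-30) = -3
j: 15·(-11) - (-4)·(-11) = -165 - 44 = -209
k: (-4)·(-2) - 3·(-11) = 8 - (-33) = 41
m × n = (-3, -209, 41)
|m × n| = √((-3)² + (-209)² + 41²) = √45371 ≈ 213.0047
area = ½ · 213.0047 ≈ 106.502

106.502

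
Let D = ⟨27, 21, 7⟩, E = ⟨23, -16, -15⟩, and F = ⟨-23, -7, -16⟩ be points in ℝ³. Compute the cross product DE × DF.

(235, 1008, -1738)

DE = (-4, -37, -22)
DF = (-50, -28, -23)
i: (-37)·(-23) - (-22)·(-28) = 851 - 616 = 235
j: (-22)·(-50) - (-4)·(-23) = 1100 - 92 = 1008
k: (-4)·(-28) - (-37)·(-50) = 112 - 1850 = -1738
DE × DF = (235, 1008, -1738)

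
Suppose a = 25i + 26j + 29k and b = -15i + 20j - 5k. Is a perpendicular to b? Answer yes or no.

a · b = 25·(-15) + 26·20 + 29·(-5) = -375 + 520 - 145 = 0
Zero, so the vectors are orthogonal.

yes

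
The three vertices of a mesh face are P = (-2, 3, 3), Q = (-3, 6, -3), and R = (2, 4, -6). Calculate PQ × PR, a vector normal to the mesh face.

(-21, -33, -13)

PQ = (-1, 3, -6)
PR = (4, 1, -9)
i: 3·(-9) - (-6)·1 = -27 - (-6) = -21
j: (-6)·4 - (-1)·(-9) = -24 - 9 = -33
k: (-1)·1 - 3·4 = -1 - 12 = -13
PQ × PR = (-21, -33, -13)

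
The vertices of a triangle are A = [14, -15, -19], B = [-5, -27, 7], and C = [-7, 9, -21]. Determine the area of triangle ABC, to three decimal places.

AB = (-19, -12, 26),  AC = (-21, 24, -2)
i: (-12)·(-2) - 26·24 = 24 - 624 = -600
j: 26·(-21) - (-19)·(-2) = -546 - 38 = -584
k: (-19)·24 - (-12)·(-21) = -456 - 252 = -708
AB × AC = (-600, -584, -708)
|AB × AC| = √1202320 ≈ 1096.5035
area = ½ · 1096.5035 ≈ 548.252

548.252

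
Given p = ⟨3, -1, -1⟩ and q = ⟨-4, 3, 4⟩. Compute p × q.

(-1, -8, 5)

i: (-1)·4 - (-1)·3 = -4 - (-3) = -1
j: (-1)·(-4) - 3·4 = 4 - 12 = -8
k: 3·3 - (-1)·(-4) = 9 - 4 = 5
p × q = (-1, -8, 5)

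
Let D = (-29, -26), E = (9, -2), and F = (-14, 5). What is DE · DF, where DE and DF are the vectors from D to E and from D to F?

DE = E − D = (38, 24)
DF = F − D = (15, 31)
DE · DF = 38·15 + 24·31 = 570 + 744 = 1314

1314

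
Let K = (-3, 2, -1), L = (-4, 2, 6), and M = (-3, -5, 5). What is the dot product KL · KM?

KL = L − K = (-1, 0, 7)
KM = M − K = (0, -7, 6)
KL · KM = (-1)·0 + 0·(-7) + 7·6 = 0 + 0 + 42 = 42

42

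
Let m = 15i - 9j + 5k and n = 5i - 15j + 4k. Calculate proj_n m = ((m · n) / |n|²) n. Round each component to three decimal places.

m · n = 15·5 + (-9)·(-15) + 5·4 = 75 + 135 + 20 = 230
|n|² = 25 + 225 + 16 = 266
proj_n m = (230/266) · (5, -15, 4) ≈ (4.323, -12.970, 3.459)

(4.323, -12.970, 3.459)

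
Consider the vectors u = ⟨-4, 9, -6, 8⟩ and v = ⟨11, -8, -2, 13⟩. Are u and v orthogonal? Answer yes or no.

u · v = (-4)·11 + 9·(-8) + (-6)·(-2) + 8·13 = -44 - 72 + 12 + 104 = 0
Zero, so the vectors are orthogonal.

yes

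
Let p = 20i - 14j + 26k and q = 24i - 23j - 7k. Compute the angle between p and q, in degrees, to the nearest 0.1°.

p · q = 20·24 + (-14)·(-23) + 26·(-7) = 480 + 322 - 182 = 620
|p|² = 400 + 196 + 676 = 1272,  |p| = √1272 ≈ 35.665109
|q|² = 576 + 529 + 49 = 1154,  |q| = √1154 ≈ 33.970576
cos θ = 620 / (35.665109 · 33.970576) ≈ 0.51174
θ = arccos(0.51174) ≈ 59.2°

59.2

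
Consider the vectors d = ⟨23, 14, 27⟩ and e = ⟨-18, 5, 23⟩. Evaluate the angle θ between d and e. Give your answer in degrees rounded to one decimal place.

75.8

d · e = 23·(-18) + 14·5 + 27·23 = -414 + 70 + 621 = 277
|d|² = 529 + 196 + 729 = 1454,  |d| = √1454 ≈ 38.131352
|e|² = 324 + 25 + 529 = 878,  |e| = √878 ≈ 29.631065
cos θ = 277 / (38.131352 · 29.631065) ≈ 0.24516
θ = arccos(0.24516) ≈ 75.8°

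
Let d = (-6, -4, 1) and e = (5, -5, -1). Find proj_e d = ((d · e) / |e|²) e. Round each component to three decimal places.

(-1.078, 1.078, 0.216)

d · e = (-6)·5 + (-4)·(-5) + 1·(-1) = -30 + 20 - 1 = -11
|e|² = 25 + 25 + 1 = 51
proj_e d = (-11/51) · (5, -5, -1) ≈ (-1.078, 1.078, 0.216)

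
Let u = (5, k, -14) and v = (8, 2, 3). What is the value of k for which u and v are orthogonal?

1

u · v = 5·8 + k·2 + (-14)·3 = -2 + 2k
Set equal to 0: 2k = 2, so k = 1.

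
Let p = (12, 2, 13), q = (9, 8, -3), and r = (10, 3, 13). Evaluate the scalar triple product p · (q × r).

373

q × r:
i: 8·13 - (-3)·3 = 104 - (-9) = 113
j: (-3)·10 - 9·13 = -30 - 117 = -147
k: 9·3 - 8·10 = 27 - 80 = -53
q × r = (113, -147, -53)
p · (q × r) = 12·113 + 2·(-147) + 13·(-53) = 1356 - 294 - 689 = 373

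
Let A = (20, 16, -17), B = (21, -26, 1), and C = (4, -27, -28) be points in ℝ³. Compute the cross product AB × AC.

(1236, -277, -715)

AB = (1, -42, 18)
AC = (-16, -43, -11)
i: (-42)·(-11) - 18·(-43) = 462 - (-774) = 1236
j: 18·(-16) - 1·(-11) = -288 - (-11) = -277
k: 1·(-43) - (-42)·(-16) = -43 - 672 = -715
AB × AC = (1236, -277, -715)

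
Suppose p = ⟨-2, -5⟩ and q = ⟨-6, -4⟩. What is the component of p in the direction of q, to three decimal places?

4.438

p · q = (-2)·(-6) + (-5)·(-4) = 12 + 20 = 32
|q| = √(36 + 16) = √52 ≈ 7.2111
comp_q p = 32 / √52 ≈ 4.438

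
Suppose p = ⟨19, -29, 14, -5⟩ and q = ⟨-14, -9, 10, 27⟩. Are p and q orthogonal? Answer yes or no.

yes

p · q = 19·(-14) + (-29)·(-9) + 14·10 + (-5)·27 = -266 + 261 + 140 - 135 = 0
Zero, so the vectors are orthogonal.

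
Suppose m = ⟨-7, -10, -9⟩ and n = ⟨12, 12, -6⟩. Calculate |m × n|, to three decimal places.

228.079

i: (-10)·(-6) - (-9)·12 = 60 - (-108) = 168
j: (-9)·12 - (-7)·(-6) = -108 - 42 = -150
k: (-7)·12 - (-10)·12 = -84 - (-120) = 36
m × n = (168, -150, 36)
|m × n| = √(168² + (-150)² + 36²) = √52020 ≈ 228.0789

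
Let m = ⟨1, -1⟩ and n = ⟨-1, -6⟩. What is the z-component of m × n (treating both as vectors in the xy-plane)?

1·(-6) - (-1)·(-1) = -6 - 1 = -7

-7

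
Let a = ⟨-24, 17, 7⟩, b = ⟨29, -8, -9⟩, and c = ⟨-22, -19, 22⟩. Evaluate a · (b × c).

-4241

b × c:
i: (-8)·22 - (-9)·(-19) = -176 - 171 = -347
j: (-9)·(-22) - 29·22 = 198 - 638 = -440
k: 29·(-19) - (-8)·(-22) = -551 - 176 = -727
b × c = (-347, -440, -727)
a · (b × c) = (-24)·(-347) + 17·(-440) + 7·(-727) = 8328 - 7480 - 5089 = -4241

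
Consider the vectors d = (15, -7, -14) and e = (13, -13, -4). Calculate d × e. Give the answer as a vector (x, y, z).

(-154, -122, -104)

i: (-7)·(-4) - (-14)·(-13) = 28 - 182 = -154
j: (-14)·13 - 15·(-4) = -182 - (-60) = -122
k: 15·(-13) - (-7)·13 = -195 - (-91) = -104
d × e = (-154, -122, -104)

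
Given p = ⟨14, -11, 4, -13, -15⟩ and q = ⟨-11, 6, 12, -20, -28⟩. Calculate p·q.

p · q = 14·(-11) + (-11)·6 + 4·12 + (-13)·(-20) + (-15)·(-28) = -154 - 66 + 48 + 260 + 420 = 508

508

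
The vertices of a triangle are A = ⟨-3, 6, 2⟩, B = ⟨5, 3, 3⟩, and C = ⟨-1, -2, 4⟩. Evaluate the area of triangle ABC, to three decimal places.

AB = (8, -3, 1),  AC = (2, -8, 2)
i: (-3)·2 - 1·(-8) = -6 - (-8) = 2
j: 1·2 - 8·2 = 2 - 16 = -14
k: 8·(-8) - (-3)·2 = -64 - (-6) = -58
AB × AC = (2, -14, -58)
|AB × AC| = √3564 ≈ 59.6992
area = ½ · 59.6992 ≈ 29.850

29.850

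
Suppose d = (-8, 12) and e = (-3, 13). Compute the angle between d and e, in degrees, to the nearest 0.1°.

20.7

d · e = (-8)·(-3) + 12·13 = 24 + 156 = 180
|d|² = 64 + 144 = 208,  |d| = √208 ≈ 14.422205
|e|² = 9 + 169 = 178,  |e| = √178 ≈ 13.341664
cos θ = 180 / (14.422205 · 13.341664) ≈ 0.93547
θ = arccos(0.93547) ≈ 20.7°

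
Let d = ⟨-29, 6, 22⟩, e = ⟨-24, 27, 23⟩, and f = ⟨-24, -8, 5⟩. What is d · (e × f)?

6637

e × f:
i: 27·5 - 23·(-8) = 135 - (-184) = 319
j: 23·(-24) - (-24)·5 = -552 - (-120) = -432
k: (-24)·(-8) - 27·(-24) = 192 - (-648) = 840
e × f = (319, -432, 840)
d · (e × f) = (-29)·319 + 6·(-432) + 22·840 = -9251 - 2592 + 18480 = 6637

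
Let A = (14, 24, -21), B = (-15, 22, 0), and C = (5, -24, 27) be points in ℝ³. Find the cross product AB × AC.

AB = (-29, -2, 21)
AC = (-9, -48, 48)
i: (-2)·48 - 21·(-48) = -96 - (-1008) = 912
j: 21·(-9) - (-29)·48 = -189 - (-1392) = 1203
k: (-29)·(-48) - (-2)·(-9) = 1392 - 18 = 1374
AB × AC = (912, 1203, 1374)

(912, 1203, 1374)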